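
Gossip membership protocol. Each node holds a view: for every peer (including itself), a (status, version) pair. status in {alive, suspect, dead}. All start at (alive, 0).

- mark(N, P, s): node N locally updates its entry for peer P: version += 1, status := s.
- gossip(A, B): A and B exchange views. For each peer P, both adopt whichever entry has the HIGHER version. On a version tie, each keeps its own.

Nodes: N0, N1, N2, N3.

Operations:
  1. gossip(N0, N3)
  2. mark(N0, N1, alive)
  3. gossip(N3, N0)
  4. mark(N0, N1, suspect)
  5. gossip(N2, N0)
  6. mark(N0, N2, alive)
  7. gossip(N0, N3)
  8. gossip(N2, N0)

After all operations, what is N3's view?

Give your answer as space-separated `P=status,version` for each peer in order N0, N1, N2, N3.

Op 1: gossip N0<->N3 -> N0.N0=(alive,v0) N0.N1=(alive,v0) N0.N2=(alive,v0) N0.N3=(alive,v0) | N3.N0=(alive,v0) N3.N1=(alive,v0) N3.N2=(alive,v0) N3.N3=(alive,v0)
Op 2: N0 marks N1=alive -> (alive,v1)
Op 3: gossip N3<->N0 -> N3.N0=(alive,v0) N3.N1=(alive,v1) N3.N2=(alive,v0) N3.N3=(alive,v0) | N0.N0=(alive,v0) N0.N1=(alive,v1) N0.N2=(alive,v0) N0.N3=(alive,v0)
Op 4: N0 marks N1=suspect -> (suspect,v2)
Op 5: gossip N2<->N0 -> N2.N0=(alive,v0) N2.N1=(suspect,v2) N2.N2=(alive,v0) N2.N3=(alive,v0) | N0.N0=(alive,v0) N0.N1=(suspect,v2) N0.N2=(alive,v0) N0.N3=(alive,v0)
Op 6: N0 marks N2=alive -> (alive,v1)
Op 7: gossip N0<->N3 -> N0.N0=(alive,v0) N0.N1=(suspect,v2) N0.N2=(alive,v1) N0.N3=(alive,v0) | N3.N0=(alive,v0) N3.N1=(suspect,v2) N3.N2=(alive,v1) N3.N3=(alive,v0)
Op 8: gossip N2<->N0 -> N2.N0=(alive,v0) N2.N1=(suspect,v2) N2.N2=(alive,v1) N2.N3=(alive,v0) | N0.N0=(alive,v0) N0.N1=(suspect,v2) N0.N2=(alive,v1) N0.N3=(alive,v0)

Answer: N0=alive,0 N1=suspect,2 N2=alive,1 N3=alive,0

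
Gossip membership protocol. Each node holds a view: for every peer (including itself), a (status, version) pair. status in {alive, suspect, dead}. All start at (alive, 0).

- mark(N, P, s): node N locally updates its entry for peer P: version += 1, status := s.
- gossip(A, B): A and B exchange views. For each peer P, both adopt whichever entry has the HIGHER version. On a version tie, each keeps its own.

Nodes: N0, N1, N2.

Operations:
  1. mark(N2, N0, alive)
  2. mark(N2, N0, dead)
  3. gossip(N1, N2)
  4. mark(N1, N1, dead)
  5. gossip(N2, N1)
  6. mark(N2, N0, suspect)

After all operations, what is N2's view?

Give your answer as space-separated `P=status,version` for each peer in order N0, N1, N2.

Answer: N0=suspect,3 N1=dead,1 N2=alive,0

Derivation:
Op 1: N2 marks N0=alive -> (alive,v1)
Op 2: N2 marks N0=dead -> (dead,v2)
Op 3: gossip N1<->N2 -> N1.N0=(dead,v2) N1.N1=(alive,v0) N1.N2=(alive,v0) | N2.N0=(dead,v2) N2.N1=(alive,v0) N2.N2=(alive,v0)
Op 4: N1 marks N1=dead -> (dead,v1)
Op 5: gossip N2<->N1 -> N2.N0=(dead,v2) N2.N1=(dead,v1) N2.N2=(alive,v0) | N1.N0=(dead,v2) N1.N1=(dead,v1) N1.N2=(alive,v0)
Op 6: N2 marks N0=suspect -> (suspect,v3)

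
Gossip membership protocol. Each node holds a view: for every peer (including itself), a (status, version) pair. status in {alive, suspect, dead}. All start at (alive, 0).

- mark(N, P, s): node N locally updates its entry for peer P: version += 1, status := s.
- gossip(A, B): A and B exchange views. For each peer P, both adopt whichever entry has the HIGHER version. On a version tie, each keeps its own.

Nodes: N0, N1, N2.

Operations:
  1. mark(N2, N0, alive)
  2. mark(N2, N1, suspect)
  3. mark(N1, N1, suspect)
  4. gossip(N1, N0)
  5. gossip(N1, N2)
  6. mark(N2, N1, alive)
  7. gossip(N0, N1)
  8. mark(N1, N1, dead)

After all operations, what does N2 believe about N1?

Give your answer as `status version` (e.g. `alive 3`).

Op 1: N2 marks N0=alive -> (alive,v1)
Op 2: N2 marks N1=suspect -> (suspect,v1)
Op 3: N1 marks N1=suspect -> (suspect,v1)
Op 4: gossip N1<->N0 -> N1.N0=(alive,v0) N1.N1=(suspect,v1) N1.N2=(alive,v0) | N0.N0=(alive,v0) N0.N1=(suspect,v1) N0.N2=(alive,v0)
Op 5: gossip N1<->N2 -> N1.N0=(alive,v1) N1.N1=(suspect,v1) N1.N2=(alive,v0) | N2.N0=(alive,v1) N2.N1=(suspect,v1) N2.N2=(alive,v0)
Op 6: N2 marks N1=alive -> (alive,v2)
Op 7: gossip N0<->N1 -> N0.N0=(alive,v1) N0.N1=(suspect,v1) N0.N2=(alive,v0) | N1.N0=(alive,v1) N1.N1=(suspect,v1) N1.N2=(alive,v0)
Op 8: N1 marks N1=dead -> (dead,v2)

Answer: alive 2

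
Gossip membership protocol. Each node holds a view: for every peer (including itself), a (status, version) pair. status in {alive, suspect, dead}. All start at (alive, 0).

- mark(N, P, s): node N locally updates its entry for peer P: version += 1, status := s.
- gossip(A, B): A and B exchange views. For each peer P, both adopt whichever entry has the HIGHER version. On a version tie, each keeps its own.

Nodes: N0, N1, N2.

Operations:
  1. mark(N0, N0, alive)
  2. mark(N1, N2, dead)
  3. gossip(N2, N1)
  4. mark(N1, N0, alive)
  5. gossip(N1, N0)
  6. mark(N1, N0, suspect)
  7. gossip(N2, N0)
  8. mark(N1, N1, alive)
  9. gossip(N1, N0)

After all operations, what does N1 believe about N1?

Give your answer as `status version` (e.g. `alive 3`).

Answer: alive 1

Derivation:
Op 1: N0 marks N0=alive -> (alive,v1)
Op 2: N1 marks N2=dead -> (dead,v1)
Op 3: gossip N2<->N1 -> N2.N0=(alive,v0) N2.N1=(alive,v0) N2.N2=(dead,v1) | N1.N0=(alive,v0) N1.N1=(alive,v0) N1.N2=(dead,v1)
Op 4: N1 marks N0=alive -> (alive,v1)
Op 5: gossip N1<->N0 -> N1.N0=(alive,v1) N1.N1=(alive,v0) N1.N2=(dead,v1) | N0.N0=(alive,v1) N0.N1=(alive,v0) N0.N2=(dead,v1)
Op 6: N1 marks N0=suspect -> (suspect,v2)
Op 7: gossip N2<->N0 -> N2.N0=(alive,v1) N2.N1=(alive,v0) N2.N2=(dead,v1) | N0.N0=(alive,v1) N0.N1=(alive,v0) N0.N2=(dead,v1)
Op 8: N1 marks N1=alive -> (alive,v1)
Op 9: gossip N1<->N0 -> N1.N0=(suspect,v2) N1.N1=(alive,v1) N1.N2=(dead,v1) | N0.N0=(suspect,v2) N0.N1=(alive,v1) N0.N2=(dead,v1)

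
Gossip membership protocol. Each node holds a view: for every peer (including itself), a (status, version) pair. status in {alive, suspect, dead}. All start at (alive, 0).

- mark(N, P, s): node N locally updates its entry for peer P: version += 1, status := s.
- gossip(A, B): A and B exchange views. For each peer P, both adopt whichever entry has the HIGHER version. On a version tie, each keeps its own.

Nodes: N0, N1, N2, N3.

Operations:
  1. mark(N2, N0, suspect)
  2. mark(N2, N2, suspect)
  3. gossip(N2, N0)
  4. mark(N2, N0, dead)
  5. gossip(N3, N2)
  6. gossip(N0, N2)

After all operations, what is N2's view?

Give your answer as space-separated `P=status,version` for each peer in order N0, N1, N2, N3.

Answer: N0=dead,2 N1=alive,0 N2=suspect,1 N3=alive,0

Derivation:
Op 1: N2 marks N0=suspect -> (suspect,v1)
Op 2: N2 marks N2=suspect -> (suspect,v1)
Op 3: gossip N2<->N0 -> N2.N0=(suspect,v1) N2.N1=(alive,v0) N2.N2=(suspect,v1) N2.N3=(alive,v0) | N0.N0=(suspect,v1) N0.N1=(alive,v0) N0.N2=(suspect,v1) N0.N3=(alive,v0)
Op 4: N2 marks N0=dead -> (dead,v2)
Op 5: gossip N3<->N2 -> N3.N0=(dead,v2) N3.N1=(alive,v0) N3.N2=(suspect,v1) N3.N3=(alive,v0) | N2.N0=(dead,v2) N2.N1=(alive,v0) N2.N2=(suspect,v1) N2.N3=(alive,v0)
Op 6: gossip N0<->N2 -> N0.N0=(dead,v2) N0.N1=(alive,v0) N0.N2=(suspect,v1) N0.N3=(alive,v0) | N2.N0=(dead,v2) N2.N1=(alive,v0) N2.N2=(suspect,v1) N2.N3=(alive,v0)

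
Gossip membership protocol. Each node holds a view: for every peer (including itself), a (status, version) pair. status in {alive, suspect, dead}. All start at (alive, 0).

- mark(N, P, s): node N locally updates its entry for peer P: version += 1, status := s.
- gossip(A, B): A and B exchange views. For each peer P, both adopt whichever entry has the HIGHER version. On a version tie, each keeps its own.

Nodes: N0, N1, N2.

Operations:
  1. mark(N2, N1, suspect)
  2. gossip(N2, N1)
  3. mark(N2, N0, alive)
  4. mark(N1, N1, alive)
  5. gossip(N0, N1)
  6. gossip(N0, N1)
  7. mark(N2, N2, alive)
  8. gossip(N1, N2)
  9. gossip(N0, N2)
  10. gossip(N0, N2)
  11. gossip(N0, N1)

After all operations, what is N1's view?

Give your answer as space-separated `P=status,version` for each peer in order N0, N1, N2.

Answer: N0=alive,1 N1=alive,2 N2=alive,1

Derivation:
Op 1: N2 marks N1=suspect -> (suspect,v1)
Op 2: gossip N2<->N1 -> N2.N0=(alive,v0) N2.N1=(suspect,v1) N2.N2=(alive,v0) | N1.N0=(alive,v0) N1.N1=(suspect,v1) N1.N2=(alive,v0)
Op 3: N2 marks N0=alive -> (alive,v1)
Op 4: N1 marks N1=alive -> (alive,v2)
Op 5: gossip N0<->N1 -> N0.N0=(alive,v0) N0.N1=(alive,v2) N0.N2=(alive,v0) | N1.N0=(alive,v0) N1.N1=(alive,v2) N1.N2=(alive,v0)
Op 6: gossip N0<->N1 -> N0.N0=(alive,v0) N0.N1=(alive,v2) N0.N2=(alive,v0) | N1.N0=(alive,v0) N1.N1=(alive,v2) N1.N2=(alive,v0)
Op 7: N2 marks N2=alive -> (alive,v1)
Op 8: gossip N1<->N2 -> N1.N0=(alive,v1) N1.N1=(alive,v2) N1.N2=(alive,v1) | N2.N0=(alive,v1) N2.N1=(alive,v2) N2.N2=(alive,v1)
Op 9: gossip N0<->N2 -> N0.N0=(alive,v1) N0.N1=(alive,v2) N0.N2=(alive,v1) | N2.N0=(alive,v1) N2.N1=(alive,v2) N2.N2=(alive,v1)
Op 10: gossip N0<->N2 -> N0.N0=(alive,v1) N0.N1=(alive,v2) N0.N2=(alive,v1) | N2.N0=(alive,v1) N2.N1=(alive,v2) N2.N2=(alive,v1)
Op 11: gossip N0<->N1 -> N0.N0=(alive,v1) N0.N1=(alive,v2) N0.N2=(alive,v1) | N1.N0=(alive,v1) N1.N1=(alive,v2) N1.N2=(alive,v1)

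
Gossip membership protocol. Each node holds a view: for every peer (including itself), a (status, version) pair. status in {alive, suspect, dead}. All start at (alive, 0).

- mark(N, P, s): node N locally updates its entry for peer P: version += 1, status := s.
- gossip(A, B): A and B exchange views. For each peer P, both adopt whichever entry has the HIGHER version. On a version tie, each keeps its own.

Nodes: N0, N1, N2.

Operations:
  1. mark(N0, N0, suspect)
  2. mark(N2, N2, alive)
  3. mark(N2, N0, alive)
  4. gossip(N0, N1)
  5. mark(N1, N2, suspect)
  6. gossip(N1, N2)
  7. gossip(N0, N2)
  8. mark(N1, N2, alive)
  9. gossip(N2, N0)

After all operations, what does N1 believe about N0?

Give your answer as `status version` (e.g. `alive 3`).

Answer: suspect 1

Derivation:
Op 1: N0 marks N0=suspect -> (suspect,v1)
Op 2: N2 marks N2=alive -> (alive,v1)
Op 3: N2 marks N0=alive -> (alive,v1)
Op 4: gossip N0<->N1 -> N0.N0=(suspect,v1) N0.N1=(alive,v0) N0.N2=(alive,v0) | N1.N0=(suspect,v1) N1.N1=(alive,v0) N1.N2=(alive,v0)
Op 5: N1 marks N2=suspect -> (suspect,v1)
Op 6: gossip N1<->N2 -> N1.N0=(suspect,v1) N1.N1=(alive,v0) N1.N2=(suspect,v1) | N2.N0=(alive,v1) N2.N1=(alive,v0) N2.N2=(alive,v1)
Op 7: gossip N0<->N2 -> N0.N0=(suspect,v1) N0.N1=(alive,v0) N0.N2=(alive,v1) | N2.N0=(alive,v1) N2.N1=(alive,v0) N2.N2=(alive,v1)
Op 8: N1 marks N2=alive -> (alive,v2)
Op 9: gossip N2<->N0 -> N2.N0=(alive,v1) N2.N1=(alive,v0) N2.N2=(alive,v1) | N0.N0=(suspect,v1) N0.N1=(alive,v0) N0.N2=(alive,v1)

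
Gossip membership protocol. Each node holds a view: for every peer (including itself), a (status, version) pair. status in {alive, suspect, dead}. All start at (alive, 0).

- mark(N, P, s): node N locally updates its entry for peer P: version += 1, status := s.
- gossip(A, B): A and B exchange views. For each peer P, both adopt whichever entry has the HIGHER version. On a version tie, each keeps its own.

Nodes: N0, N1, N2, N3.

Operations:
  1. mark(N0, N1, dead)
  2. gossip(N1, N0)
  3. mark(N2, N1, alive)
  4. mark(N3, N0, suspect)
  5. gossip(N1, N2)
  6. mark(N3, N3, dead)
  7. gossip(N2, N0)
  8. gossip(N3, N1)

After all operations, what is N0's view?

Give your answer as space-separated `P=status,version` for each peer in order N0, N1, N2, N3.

Answer: N0=alive,0 N1=dead,1 N2=alive,0 N3=alive,0

Derivation:
Op 1: N0 marks N1=dead -> (dead,v1)
Op 2: gossip N1<->N0 -> N1.N0=(alive,v0) N1.N1=(dead,v1) N1.N2=(alive,v0) N1.N3=(alive,v0) | N0.N0=(alive,v0) N0.N1=(dead,v1) N0.N2=(alive,v0) N0.N3=(alive,v0)
Op 3: N2 marks N1=alive -> (alive,v1)
Op 4: N3 marks N0=suspect -> (suspect,v1)
Op 5: gossip N1<->N2 -> N1.N0=(alive,v0) N1.N1=(dead,v1) N1.N2=(alive,v0) N1.N3=(alive,v0) | N2.N0=(alive,v0) N2.N1=(alive,v1) N2.N2=(alive,v0) N2.N3=(alive,v0)
Op 6: N3 marks N3=dead -> (dead,v1)
Op 7: gossip N2<->N0 -> N2.N0=(alive,v0) N2.N1=(alive,v1) N2.N2=(alive,v0) N2.N3=(alive,v0) | N0.N0=(alive,v0) N0.N1=(dead,v1) N0.N2=(alive,v0) N0.N3=(alive,v0)
Op 8: gossip N3<->N1 -> N3.N0=(suspect,v1) N3.N1=(dead,v1) N3.N2=(alive,v0) N3.N3=(dead,v1) | N1.N0=(suspect,v1) N1.N1=(dead,v1) N1.N2=(alive,v0) N1.N3=(dead,v1)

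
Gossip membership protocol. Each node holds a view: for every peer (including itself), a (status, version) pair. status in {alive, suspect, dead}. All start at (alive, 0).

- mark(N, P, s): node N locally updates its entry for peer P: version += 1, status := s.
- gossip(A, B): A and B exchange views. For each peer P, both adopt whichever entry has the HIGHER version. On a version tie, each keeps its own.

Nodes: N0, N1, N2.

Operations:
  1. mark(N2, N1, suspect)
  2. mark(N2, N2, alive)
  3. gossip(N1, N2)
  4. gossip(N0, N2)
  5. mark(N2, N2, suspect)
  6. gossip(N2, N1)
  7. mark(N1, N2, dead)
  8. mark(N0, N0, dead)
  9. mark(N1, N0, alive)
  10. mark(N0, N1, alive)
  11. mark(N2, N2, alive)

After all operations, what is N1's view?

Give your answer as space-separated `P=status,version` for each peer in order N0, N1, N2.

Answer: N0=alive,1 N1=suspect,1 N2=dead,3

Derivation:
Op 1: N2 marks N1=suspect -> (suspect,v1)
Op 2: N2 marks N2=alive -> (alive,v1)
Op 3: gossip N1<->N2 -> N1.N0=(alive,v0) N1.N1=(suspect,v1) N1.N2=(alive,v1) | N2.N0=(alive,v0) N2.N1=(suspect,v1) N2.N2=(alive,v1)
Op 4: gossip N0<->N2 -> N0.N0=(alive,v0) N0.N1=(suspect,v1) N0.N2=(alive,v1) | N2.N0=(alive,v0) N2.N1=(suspect,v1) N2.N2=(alive,v1)
Op 5: N2 marks N2=suspect -> (suspect,v2)
Op 6: gossip N2<->N1 -> N2.N0=(alive,v0) N2.N1=(suspect,v1) N2.N2=(suspect,v2) | N1.N0=(alive,v0) N1.N1=(suspect,v1) N1.N2=(suspect,v2)
Op 7: N1 marks N2=dead -> (dead,v3)
Op 8: N0 marks N0=dead -> (dead,v1)
Op 9: N1 marks N0=alive -> (alive,v1)
Op 10: N0 marks N1=alive -> (alive,v2)
Op 11: N2 marks N2=alive -> (alive,v3)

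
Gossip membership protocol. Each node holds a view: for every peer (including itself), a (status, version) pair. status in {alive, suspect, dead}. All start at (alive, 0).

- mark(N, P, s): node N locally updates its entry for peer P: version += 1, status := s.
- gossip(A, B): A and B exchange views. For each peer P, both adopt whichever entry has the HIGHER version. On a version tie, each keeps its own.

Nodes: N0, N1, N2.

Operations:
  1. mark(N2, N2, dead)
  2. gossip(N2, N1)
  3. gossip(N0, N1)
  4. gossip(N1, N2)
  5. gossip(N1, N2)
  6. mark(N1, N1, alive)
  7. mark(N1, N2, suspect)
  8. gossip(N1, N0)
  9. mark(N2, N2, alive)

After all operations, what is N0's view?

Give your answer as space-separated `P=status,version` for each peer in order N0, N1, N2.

Answer: N0=alive,0 N1=alive,1 N2=suspect,2

Derivation:
Op 1: N2 marks N2=dead -> (dead,v1)
Op 2: gossip N2<->N1 -> N2.N0=(alive,v0) N2.N1=(alive,v0) N2.N2=(dead,v1) | N1.N0=(alive,v0) N1.N1=(alive,v0) N1.N2=(dead,v1)
Op 3: gossip N0<->N1 -> N0.N0=(alive,v0) N0.N1=(alive,v0) N0.N2=(dead,v1) | N1.N0=(alive,v0) N1.N1=(alive,v0) N1.N2=(dead,v1)
Op 4: gossip N1<->N2 -> N1.N0=(alive,v0) N1.N1=(alive,v0) N1.N2=(dead,v1) | N2.N0=(alive,v0) N2.N1=(alive,v0) N2.N2=(dead,v1)
Op 5: gossip N1<->N2 -> N1.N0=(alive,v0) N1.N1=(alive,v0) N1.N2=(dead,v1) | N2.N0=(alive,v0) N2.N1=(alive,v0) N2.N2=(dead,v1)
Op 6: N1 marks N1=alive -> (alive,v1)
Op 7: N1 marks N2=suspect -> (suspect,v2)
Op 8: gossip N1<->N0 -> N1.N0=(alive,v0) N1.N1=(alive,v1) N1.N2=(suspect,v2) | N0.N0=(alive,v0) N0.N1=(alive,v1) N0.N2=(suspect,v2)
Op 9: N2 marks N2=alive -> (alive,v2)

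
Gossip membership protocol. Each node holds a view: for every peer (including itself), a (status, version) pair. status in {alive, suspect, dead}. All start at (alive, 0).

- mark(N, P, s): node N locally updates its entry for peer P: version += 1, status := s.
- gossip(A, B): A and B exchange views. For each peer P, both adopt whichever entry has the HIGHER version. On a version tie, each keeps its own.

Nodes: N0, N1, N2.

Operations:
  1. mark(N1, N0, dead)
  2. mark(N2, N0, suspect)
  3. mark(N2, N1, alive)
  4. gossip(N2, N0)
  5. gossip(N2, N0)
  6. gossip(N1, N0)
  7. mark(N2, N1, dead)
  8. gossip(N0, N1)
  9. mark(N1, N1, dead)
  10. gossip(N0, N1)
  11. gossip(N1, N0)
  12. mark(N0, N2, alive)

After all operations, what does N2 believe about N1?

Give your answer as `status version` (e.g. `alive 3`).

Answer: dead 2

Derivation:
Op 1: N1 marks N0=dead -> (dead,v1)
Op 2: N2 marks N0=suspect -> (suspect,v1)
Op 3: N2 marks N1=alive -> (alive,v1)
Op 4: gossip N2<->N0 -> N2.N0=(suspect,v1) N2.N1=(alive,v1) N2.N2=(alive,v0) | N0.N0=(suspect,v1) N0.N1=(alive,v1) N0.N2=(alive,v0)
Op 5: gossip N2<->N0 -> N2.N0=(suspect,v1) N2.N1=(alive,v1) N2.N2=(alive,v0) | N0.N0=(suspect,v1) N0.N1=(alive,v1) N0.N2=(alive,v0)
Op 6: gossip N1<->N0 -> N1.N0=(dead,v1) N1.N1=(alive,v1) N1.N2=(alive,v0) | N0.N0=(suspect,v1) N0.N1=(alive,v1) N0.N2=(alive,v0)
Op 7: N2 marks N1=dead -> (dead,v2)
Op 8: gossip N0<->N1 -> N0.N0=(suspect,v1) N0.N1=(alive,v1) N0.N2=(alive,v0) | N1.N0=(dead,v1) N1.N1=(alive,v1) N1.N2=(alive,v0)
Op 9: N1 marks N1=dead -> (dead,v2)
Op 10: gossip N0<->N1 -> N0.N0=(suspect,v1) N0.N1=(dead,v2) N0.N2=(alive,v0) | N1.N0=(dead,v1) N1.N1=(dead,v2) N1.N2=(alive,v0)
Op 11: gossip N1<->N0 -> N1.N0=(dead,v1) N1.N1=(dead,v2) N1.N2=(alive,v0) | N0.N0=(suspect,v1) N0.N1=(dead,v2) N0.N2=(alive,v0)
Op 12: N0 marks N2=alive -> (alive,v1)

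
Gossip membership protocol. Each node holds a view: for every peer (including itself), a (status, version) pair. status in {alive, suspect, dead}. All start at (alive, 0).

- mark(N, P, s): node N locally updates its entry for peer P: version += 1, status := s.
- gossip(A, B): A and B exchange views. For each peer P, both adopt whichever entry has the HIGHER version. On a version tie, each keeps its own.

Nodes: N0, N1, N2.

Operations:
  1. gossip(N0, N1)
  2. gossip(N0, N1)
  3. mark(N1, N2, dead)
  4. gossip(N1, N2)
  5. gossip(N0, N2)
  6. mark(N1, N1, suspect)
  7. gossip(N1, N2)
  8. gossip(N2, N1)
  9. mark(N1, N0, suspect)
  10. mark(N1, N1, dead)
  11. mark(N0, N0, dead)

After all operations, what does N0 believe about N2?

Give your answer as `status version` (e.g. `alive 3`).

Answer: dead 1

Derivation:
Op 1: gossip N0<->N1 -> N0.N0=(alive,v0) N0.N1=(alive,v0) N0.N2=(alive,v0) | N1.N0=(alive,v0) N1.N1=(alive,v0) N1.N2=(alive,v0)
Op 2: gossip N0<->N1 -> N0.N0=(alive,v0) N0.N1=(alive,v0) N0.N2=(alive,v0) | N1.N0=(alive,v0) N1.N1=(alive,v0) N1.N2=(alive,v0)
Op 3: N1 marks N2=dead -> (dead,v1)
Op 4: gossip N1<->N2 -> N1.N0=(alive,v0) N1.N1=(alive,v0) N1.N2=(dead,v1) | N2.N0=(alive,v0) N2.N1=(alive,v0) N2.N2=(dead,v1)
Op 5: gossip N0<->N2 -> N0.N0=(alive,v0) N0.N1=(alive,v0) N0.N2=(dead,v1) | N2.N0=(alive,v0) N2.N1=(alive,v0) N2.N2=(dead,v1)
Op 6: N1 marks N1=suspect -> (suspect,v1)
Op 7: gossip N1<->N2 -> N1.N0=(alive,v0) N1.N1=(suspect,v1) N1.N2=(dead,v1) | N2.N0=(alive,v0) N2.N1=(suspect,v1) N2.N2=(dead,v1)
Op 8: gossip N2<->N1 -> N2.N0=(alive,v0) N2.N1=(suspect,v1) N2.N2=(dead,v1) | N1.N0=(alive,v0) N1.N1=(suspect,v1) N1.N2=(dead,v1)
Op 9: N1 marks N0=suspect -> (suspect,v1)
Op 10: N1 marks N1=dead -> (dead,v2)
Op 11: N0 marks N0=dead -> (dead,v1)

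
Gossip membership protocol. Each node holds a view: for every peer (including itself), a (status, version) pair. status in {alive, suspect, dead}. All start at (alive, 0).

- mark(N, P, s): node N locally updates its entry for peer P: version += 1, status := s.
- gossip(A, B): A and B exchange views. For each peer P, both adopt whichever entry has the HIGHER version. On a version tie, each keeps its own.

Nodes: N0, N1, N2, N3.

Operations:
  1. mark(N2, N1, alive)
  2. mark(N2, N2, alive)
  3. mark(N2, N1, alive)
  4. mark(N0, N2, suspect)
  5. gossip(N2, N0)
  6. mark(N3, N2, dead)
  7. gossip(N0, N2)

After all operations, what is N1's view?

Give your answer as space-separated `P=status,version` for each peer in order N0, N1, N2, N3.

Answer: N0=alive,0 N1=alive,0 N2=alive,0 N3=alive,0

Derivation:
Op 1: N2 marks N1=alive -> (alive,v1)
Op 2: N2 marks N2=alive -> (alive,v1)
Op 3: N2 marks N1=alive -> (alive,v2)
Op 4: N0 marks N2=suspect -> (suspect,v1)
Op 5: gossip N2<->N0 -> N2.N0=(alive,v0) N2.N1=(alive,v2) N2.N2=(alive,v1) N2.N3=(alive,v0) | N0.N0=(alive,v0) N0.N1=(alive,v2) N0.N2=(suspect,v1) N0.N3=(alive,v0)
Op 6: N3 marks N2=dead -> (dead,v1)
Op 7: gossip N0<->N2 -> N0.N0=(alive,v0) N0.N1=(alive,v2) N0.N2=(suspect,v1) N0.N3=(alive,v0) | N2.N0=(alive,v0) N2.N1=(alive,v2) N2.N2=(alive,v1) N2.N3=(alive,v0)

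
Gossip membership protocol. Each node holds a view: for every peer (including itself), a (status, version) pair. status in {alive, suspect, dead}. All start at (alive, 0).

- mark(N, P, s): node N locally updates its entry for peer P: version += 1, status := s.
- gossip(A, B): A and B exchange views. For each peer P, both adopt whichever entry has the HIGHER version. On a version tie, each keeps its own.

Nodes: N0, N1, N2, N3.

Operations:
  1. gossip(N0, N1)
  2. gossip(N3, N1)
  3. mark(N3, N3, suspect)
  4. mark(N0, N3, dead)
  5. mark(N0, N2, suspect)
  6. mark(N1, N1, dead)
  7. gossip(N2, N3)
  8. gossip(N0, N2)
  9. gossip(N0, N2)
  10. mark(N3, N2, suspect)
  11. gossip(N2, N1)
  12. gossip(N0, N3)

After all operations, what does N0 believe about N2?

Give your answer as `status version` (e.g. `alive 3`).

Op 1: gossip N0<->N1 -> N0.N0=(alive,v0) N0.N1=(alive,v0) N0.N2=(alive,v0) N0.N3=(alive,v0) | N1.N0=(alive,v0) N1.N1=(alive,v0) N1.N2=(alive,v0) N1.N3=(alive,v0)
Op 2: gossip N3<->N1 -> N3.N0=(alive,v0) N3.N1=(alive,v0) N3.N2=(alive,v0) N3.N3=(alive,v0) | N1.N0=(alive,v0) N1.N1=(alive,v0) N1.N2=(alive,v0) N1.N3=(alive,v0)
Op 3: N3 marks N3=suspect -> (suspect,v1)
Op 4: N0 marks N3=dead -> (dead,v1)
Op 5: N0 marks N2=suspect -> (suspect,v1)
Op 6: N1 marks N1=dead -> (dead,v1)
Op 7: gossip N2<->N3 -> N2.N0=(alive,v0) N2.N1=(alive,v0) N2.N2=(alive,v0) N2.N3=(suspect,v1) | N3.N0=(alive,v0) N3.N1=(alive,v0) N3.N2=(alive,v0) N3.N3=(suspect,v1)
Op 8: gossip N0<->N2 -> N0.N0=(alive,v0) N0.N1=(alive,v0) N0.N2=(suspect,v1) N0.N3=(dead,v1) | N2.N0=(alive,v0) N2.N1=(alive,v0) N2.N2=(suspect,v1) N2.N3=(suspect,v1)
Op 9: gossip N0<->N2 -> N0.N0=(alive,v0) N0.N1=(alive,v0) N0.N2=(suspect,v1) N0.N3=(dead,v1) | N2.N0=(alive,v0) N2.N1=(alive,v0) N2.N2=(suspect,v1) N2.N3=(suspect,v1)
Op 10: N3 marks N2=suspect -> (suspect,v1)
Op 11: gossip N2<->N1 -> N2.N0=(alive,v0) N2.N1=(dead,v1) N2.N2=(suspect,v1) N2.N3=(suspect,v1) | N1.N0=(alive,v0) N1.N1=(dead,v1) N1.N2=(suspect,v1) N1.N3=(suspect,v1)
Op 12: gossip N0<->N3 -> N0.N0=(alive,v0) N0.N1=(alive,v0) N0.N2=(suspect,v1) N0.N3=(dead,v1) | N3.N0=(alive,v0) N3.N1=(alive,v0) N3.N2=(suspect,v1) N3.N3=(suspect,v1)

Answer: suspect 1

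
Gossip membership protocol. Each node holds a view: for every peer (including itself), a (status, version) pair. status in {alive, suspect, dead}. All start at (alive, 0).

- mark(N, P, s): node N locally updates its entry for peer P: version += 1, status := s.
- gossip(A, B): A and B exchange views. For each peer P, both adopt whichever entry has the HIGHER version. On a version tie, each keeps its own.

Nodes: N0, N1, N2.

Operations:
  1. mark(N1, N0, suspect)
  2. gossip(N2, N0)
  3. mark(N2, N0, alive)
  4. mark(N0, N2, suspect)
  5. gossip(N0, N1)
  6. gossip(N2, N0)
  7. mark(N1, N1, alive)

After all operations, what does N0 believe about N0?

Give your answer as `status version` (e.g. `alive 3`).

Op 1: N1 marks N0=suspect -> (suspect,v1)
Op 2: gossip N2<->N0 -> N2.N0=(alive,v0) N2.N1=(alive,v0) N2.N2=(alive,v0) | N0.N0=(alive,v0) N0.N1=(alive,v0) N0.N2=(alive,v0)
Op 3: N2 marks N0=alive -> (alive,v1)
Op 4: N0 marks N2=suspect -> (suspect,v1)
Op 5: gossip N0<->N1 -> N0.N0=(suspect,v1) N0.N1=(alive,v0) N0.N2=(suspect,v1) | N1.N0=(suspect,v1) N1.N1=(alive,v0) N1.N2=(suspect,v1)
Op 6: gossip N2<->N0 -> N2.N0=(alive,v1) N2.N1=(alive,v0) N2.N2=(suspect,v1) | N0.N0=(suspect,v1) N0.N1=(alive,v0) N0.N2=(suspect,v1)
Op 7: N1 marks N1=alive -> (alive,v1)

Answer: suspect 1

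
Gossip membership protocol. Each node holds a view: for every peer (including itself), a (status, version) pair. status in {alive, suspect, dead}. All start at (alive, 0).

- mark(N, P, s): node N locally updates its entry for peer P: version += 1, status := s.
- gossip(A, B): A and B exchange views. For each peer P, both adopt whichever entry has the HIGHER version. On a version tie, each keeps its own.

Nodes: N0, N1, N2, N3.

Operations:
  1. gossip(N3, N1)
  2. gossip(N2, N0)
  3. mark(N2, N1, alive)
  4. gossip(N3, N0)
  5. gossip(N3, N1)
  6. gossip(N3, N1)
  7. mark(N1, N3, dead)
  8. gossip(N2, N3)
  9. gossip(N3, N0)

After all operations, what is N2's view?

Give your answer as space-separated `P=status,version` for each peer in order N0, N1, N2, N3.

Answer: N0=alive,0 N1=alive,1 N2=alive,0 N3=alive,0

Derivation:
Op 1: gossip N3<->N1 -> N3.N0=(alive,v0) N3.N1=(alive,v0) N3.N2=(alive,v0) N3.N3=(alive,v0) | N1.N0=(alive,v0) N1.N1=(alive,v0) N1.N2=(alive,v0) N1.N3=(alive,v0)
Op 2: gossip N2<->N0 -> N2.N0=(alive,v0) N2.N1=(alive,v0) N2.N2=(alive,v0) N2.N3=(alive,v0) | N0.N0=(alive,v0) N0.N1=(alive,v0) N0.N2=(alive,v0) N0.N3=(alive,v0)
Op 3: N2 marks N1=alive -> (alive,v1)
Op 4: gossip N3<->N0 -> N3.N0=(alive,v0) N3.N1=(alive,v0) N3.N2=(alive,v0) N3.N3=(alive,v0) | N0.N0=(alive,v0) N0.N1=(alive,v0) N0.N2=(alive,v0) N0.N3=(alive,v0)
Op 5: gossip N3<->N1 -> N3.N0=(alive,v0) N3.N1=(alive,v0) N3.N2=(alive,v0) N3.N3=(alive,v0) | N1.N0=(alive,v0) N1.N1=(alive,v0) N1.N2=(alive,v0) N1.N3=(alive,v0)
Op 6: gossip N3<->N1 -> N3.N0=(alive,v0) N3.N1=(alive,v0) N3.N2=(alive,v0) N3.N3=(alive,v0) | N1.N0=(alive,v0) N1.N1=(alive,v0) N1.N2=(alive,v0) N1.N3=(alive,v0)
Op 7: N1 marks N3=dead -> (dead,v1)
Op 8: gossip N2<->N3 -> N2.N0=(alive,v0) N2.N1=(alive,v1) N2.N2=(alive,v0) N2.N3=(alive,v0) | N3.N0=(alive,v0) N3.N1=(alive,v1) N3.N2=(alive,v0) N3.N3=(alive,v0)
Op 9: gossip N3<->N0 -> N3.N0=(alive,v0) N3.N1=(alive,v1) N3.N2=(alive,v0) N3.N3=(alive,v0) | N0.N0=(alive,v0) N0.N1=(alive,v1) N0.N2=(alive,v0) N0.N3=(alive,v0)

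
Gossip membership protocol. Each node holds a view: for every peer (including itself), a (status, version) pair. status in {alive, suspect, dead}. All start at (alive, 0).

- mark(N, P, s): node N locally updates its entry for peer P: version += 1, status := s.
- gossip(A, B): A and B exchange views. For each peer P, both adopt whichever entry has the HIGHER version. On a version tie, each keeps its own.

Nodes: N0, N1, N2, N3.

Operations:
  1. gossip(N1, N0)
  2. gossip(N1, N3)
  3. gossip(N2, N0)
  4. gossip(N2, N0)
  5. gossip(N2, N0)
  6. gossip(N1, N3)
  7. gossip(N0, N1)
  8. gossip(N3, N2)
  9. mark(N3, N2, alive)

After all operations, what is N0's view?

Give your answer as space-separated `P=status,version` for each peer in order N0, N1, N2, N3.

Op 1: gossip N1<->N0 -> N1.N0=(alive,v0) N1.N1=(alive,v0) N1.N2=(alive,v0) N1.N3=(alive,v0) | N0.N0=(alive,v0) N0.N1=(alive,v0) N0.N2=(alive,v0) N0.N3=(alive,v0)
Op 2: gossip N1<->N3 -> N1.N0=(alive,v0) N1.N1=(alive,v0) N1.N2=(alive,v0) N1.N3=(alive,v0) | N3.N0=(alive,v0) N3.N1=(alive,v0) N3.N2=(alive,v0) N3.N3=(alive,v0)
Op 3: gossip N2<->N0 -> N2.N0=(alive,v0) N2.N1=(alive,v0) N2.N2=(alive,v0) N2.N3=(alive,v0) | N0.N0=(alive,v0) N0.N1=(alive,v0) N0.N2=(alive,v0) N0.N3=(alive,v0)
Op 4: gossip N2<->N0 -> N2.N0=(alive,v0) N2.N1=(alive,v0) N2.N2=(alive,v0) N2.N3=(alive,v0) | N0.N0=(alive,v0) N0.N1=(alive,v0) N0.N2=(alive,v0) N0.N3=(alive,v0)
Op 5: gossip N2<->N0 -> N2.N0=(alive,v0) N2.N1=(alive,v0) N2.N2=(alive,v0) N2.N3=(alive,v0) | N0.N0=(alive,v0) N0.N1=(alive,v0) N0.N2=(alive,v0) N0.N3=(alive,v0)
Op 6: gossip N1<->N3 -> N1.N0=(alive,v0) N1.N1=(alive,v0) N1.N2=(alive,v0) N1.N3=(alive,v0) | N3.N0=(alive,v0) N3.N1=(alive,v0) N3.N2=(alive,v0) N3.N3=(alive,v0)
Op 7: gossip N0<->N1 -> N0.N0=(alive,v0) N0.N1=(alive,v0) N0.N2=(alive,v0) N0.N3=(alive,v0) | N1.N0=(alive,v0) N1.N1=(alive,v0) N1.N2=(alive,v0) N1.N3=(alive,v0)
Op 8: gossip N3<->N2 -> N3.N0=(alive,v0) N3.N1=(alive,v0) N3.N2=(alive,v0) N3.N3=(alive,v0) | N2.N0=(alive,v0) N2.N1=(alive,v0) N2.N2=(alive,v0) N2.N3=(alive,v0)
Op 9: N3 marks N2=alive -> (alive,v1)

Answer: N0=alive,0 N1=alive,0 N2=alive,0 N3=alive,0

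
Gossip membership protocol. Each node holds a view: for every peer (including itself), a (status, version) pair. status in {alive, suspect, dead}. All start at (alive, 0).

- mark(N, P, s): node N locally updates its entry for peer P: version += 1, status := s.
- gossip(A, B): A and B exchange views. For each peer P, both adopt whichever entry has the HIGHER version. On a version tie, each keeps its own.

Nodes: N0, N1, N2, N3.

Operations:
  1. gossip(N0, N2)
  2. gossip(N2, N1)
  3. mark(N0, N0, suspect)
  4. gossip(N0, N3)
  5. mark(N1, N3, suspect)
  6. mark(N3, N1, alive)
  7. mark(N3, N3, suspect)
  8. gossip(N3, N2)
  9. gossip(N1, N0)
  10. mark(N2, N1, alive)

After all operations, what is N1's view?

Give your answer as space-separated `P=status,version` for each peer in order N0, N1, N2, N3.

Op 1: gossip N0<->N2 -> N0.N0=(alive,v0) N0.N1=(alive,v0) N0.N2=(alive,v0) N0.N3=(alive,v0) | N2.N0=(alive,v0) N2.N1=(alive,v0) N2.N2=(alive,v0) N2.N3=(alive,v0)
Op 2: gossip N2<->N1 -> N2.N0=(alive,v0) N2.N1=(alive,v0) N2.N2=(alive,v0) N2.N3=(alive,v0) | N1.N0=(alive,v0) N1.N1=(alive,v0) N1.N2=(alive,v0) N1.N3=(alive,v0)
Op 3: N0 marks N0=suspect -> (suspect,v1)
Op 4: gossip N0<->N3 -> N0.N0=(suspect,v1) N0.N1=(alive,v0) N0.N2=(alive,v0) N0.N3=(alive,v0) | N3.N0=(suspect,v1) N3.N1=(alive,v0) N3.N2=(alive,v0) N3.N3=(alive,v0)
Op 5: N1 marks N3=suspect -> (suspect,v1)
Op 6: N3 marks N1=alive -> (alive,v1)
Op 7: N3 marks N3=suspect -> (suspect,v1)
Op 8: gossip N3<->N2 -> N3.N0=(suspect,v1) N3.N1=(alive,v1) N3.N2=(alive,v0) N3.N3=(suspect,v1) | N2.N0=(suspect,v1) N2.N1=(alive,v1) N2.N2=(alive,v0) N2.N3=(suspect,v1)
Op 9: gossip N1<->N0 -> N1.N0=(suspect,v1) N1.N1=(alive,v0) N1.N2=(alive,v0) N1.N3=(suspect,v1) | N0.N0=(suspect,v1) N0.N1=(alive,v0) N0.N2=(alive,v0) N0.N3=(suspect,v1)
Op 10: N2 marks N1=alive -> (alive,v2)

Answer: N0=suspect,1 N1=alive,0 N2=alive,0 N3=suspect,1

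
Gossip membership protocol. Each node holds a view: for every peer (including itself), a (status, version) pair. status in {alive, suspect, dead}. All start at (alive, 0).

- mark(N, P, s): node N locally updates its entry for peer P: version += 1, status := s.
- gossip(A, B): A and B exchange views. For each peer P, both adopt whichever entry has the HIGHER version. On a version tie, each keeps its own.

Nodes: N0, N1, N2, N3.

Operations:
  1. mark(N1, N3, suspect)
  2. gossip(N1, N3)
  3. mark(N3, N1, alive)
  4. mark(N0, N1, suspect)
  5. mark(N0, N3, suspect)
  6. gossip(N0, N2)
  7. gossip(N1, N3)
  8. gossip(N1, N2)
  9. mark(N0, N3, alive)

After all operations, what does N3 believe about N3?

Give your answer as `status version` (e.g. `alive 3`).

Op 1: N1 marks N3=suspect -> (suspect,v1)
Op 2: gossip N1<->N3 -> N1.N0=(alive,v0) N1.N1=(alive,v0) N1.N2=(alive,v0) N1.N3=(suspect,v1) | N3.N0=(alive,v0) N3.N1=(alive,v0) N3.N2=(alive,v0) N3.N3=(suspect,v1)
Op 3: N3 marks N1=alive -> (alive,v1)
Op 4: N0 marks N1=suspect -> (suspect,v1)
Op 5: N0 marks N3=suspect -> (suspect,v1)
Op 6: gossip N0<->N2 -> N0.N0=(alive,v0) N0.N1=(suspect,v1) N0.N2=(alive,v0) N0.N3=(suspect,v1) | N2.N0=(alive,v0) N2.N1=(suspect,v1) N2.N2=(alive,v0) N2.N3=(suspect,v1)
Op 7: gossip N1<->N3 -> N1.N0=(alive,v0) N1.N1=(alive,v1) N1.N2=(alive,v0) N1.N3=(suspect,v1) | N3.N0=(alive,v0) N3.N1=(alive,v1) N3.N2=(alive,v0) N3.N3=(suspect,v1)
Op 8: gossip N1<->N2 -> N1.N0=(alive,v0) N1.N1=(alive,v1) N1.N2=(alive,v0) N1.N3=(suspect,v1) | N2.N0=(alive,v0) N2.N1=(suspect,v1) N2.N2=(alive,v0) N2.N3=(suspect,v1)
Op 9: N0 marks N3=alive -> (alive,v2)

Answer: suspect 1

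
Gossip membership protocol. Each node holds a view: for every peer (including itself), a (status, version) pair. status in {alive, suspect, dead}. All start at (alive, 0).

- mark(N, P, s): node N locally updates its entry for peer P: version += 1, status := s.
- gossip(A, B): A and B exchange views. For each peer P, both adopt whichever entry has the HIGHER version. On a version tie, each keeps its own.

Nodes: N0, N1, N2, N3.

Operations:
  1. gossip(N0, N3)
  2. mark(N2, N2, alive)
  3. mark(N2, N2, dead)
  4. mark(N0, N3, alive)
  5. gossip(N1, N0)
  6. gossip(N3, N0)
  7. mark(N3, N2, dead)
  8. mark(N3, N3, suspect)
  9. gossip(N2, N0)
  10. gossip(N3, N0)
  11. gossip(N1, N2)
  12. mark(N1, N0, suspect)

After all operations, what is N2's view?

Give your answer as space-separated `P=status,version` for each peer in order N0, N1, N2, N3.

Op 1: gossip N0<->N3 -> N0.N0=(alive,v0) N0.N1=(alive,v0) N0.N2=(alive,v0) N0.N3=(alive,v0) | N3.N0=(alive,v0) N3.N1=(alive,v0) N3.N2=(alive,v0) N3.N3=(alive,v0)
Op 2: N2 marks N2=alive -> (alive,v1)
Op 3: N2 marks N2=dead -> (dead,v2)
Op 4: N0 marks N3=alive -> (alive,v1)
Op 5: gossip N1<->N0 -> N1.N0=(alive,v0) N1.N1=(alive,v0) N1.N2=(alive,v0) N1.N3=(alive,v1) | N0.N0=(alive,v0) N0.N1=(alive,v0) N0.N2=(alive,v0) N0.N3=(alive,v1)
Op 6: gossip N3<->N0 -> N3.N0=(alive,v0) N3.N1=(alive,v0) N3.N2=(alive,v0) N3.N3=(alive,v1) | N0.N0=(alive,v0) N0.N1=(alive,v0) N0.N2=(alive,v0) N0.N3=(alive,v1)
Op 7: N3 marks N2=dead -> (dead,v1)
Op 8: N3 marks N3=suspect -> (suspect,v2)
Op 9: gossip N2<->N0 -> N2.N0=(alive,v0) N2.N1=(alive,v0) N2.N2=(dead,v2) N2.N3=(alive,v1) | N0.N0=(alive,v0) N0.N1=(alive,v0) N0.N2=(dead,v2) N0.N3=(alive,v1)
Op 10: gossip N3<->N0 -> N3.N0=(alive,v0) N3.N1=(alive,v0) N3.N2=(dead,v2) N3.N3=(suspect,v2) | N0.N0=(alive,v0) N0.N1=(alive,v0) N0.N2=(dead,v2) N0.N3=(suspect,v2)
Op 11: gossip N1<->N2 -> N1.N0=(alive,v0) N1.N1=(alive,v0) N1.N2=(dead,v2) N1.N3=(alive,v1) | N2.N0=(alive,v0) N2.N1=(alive,v0) N2.N2=(dead,v2) N2.N3=(alive,v1)
Op 12: N1 marks N0=suspect -> (suspect,v1)

Answer: N0=alive,0 N1=alive,0 N2=dead,2 N3=alive,1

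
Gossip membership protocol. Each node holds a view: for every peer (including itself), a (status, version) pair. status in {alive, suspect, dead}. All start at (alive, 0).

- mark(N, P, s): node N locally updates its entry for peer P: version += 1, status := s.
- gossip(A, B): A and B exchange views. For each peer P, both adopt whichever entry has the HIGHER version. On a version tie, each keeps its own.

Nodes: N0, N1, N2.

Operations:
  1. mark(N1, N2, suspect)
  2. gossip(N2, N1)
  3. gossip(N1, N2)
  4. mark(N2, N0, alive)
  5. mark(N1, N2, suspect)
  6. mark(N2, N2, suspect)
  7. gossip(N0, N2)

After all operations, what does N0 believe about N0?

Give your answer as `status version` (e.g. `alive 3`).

Op 1: N1 marks N2=suspect -> (suspect,v1)
Op 2: gossip N2<->N1 -> N2.N0=(alive,v0) N2.N1=(alive,v0) N2.N2=(suspect,v1) | N1.N0=(alive,v0) N1.N1=(alive,v0) N1.N2=(suspect,v1)
Op 3: gossip N1<->N2 -> N1.N0=(alive,v0) N1.N1=(alive,v0) N1.N2=(suspect,v1) | N2.N0=(alive,v0) N2.N1=(alive,v0) N2.N2=(suspect,v1)
Op 4: N2 marks N0=alive -> (alive,v1)
Op 5: N1 marks N2=suspect -> (suspect,v2)
Op 6: N2 marks N2=suspect -> (suspect,v2)
Op 7: gossip N0<->N2 -> N0.N0=(alive,v1) N0.N1=(alive,v0) N0.N2=(suspect,v2) | N2.N0=(alive,v1) N2.N1=(alive,v0) N2.N2=(suspect,v2)

Answer: alive 1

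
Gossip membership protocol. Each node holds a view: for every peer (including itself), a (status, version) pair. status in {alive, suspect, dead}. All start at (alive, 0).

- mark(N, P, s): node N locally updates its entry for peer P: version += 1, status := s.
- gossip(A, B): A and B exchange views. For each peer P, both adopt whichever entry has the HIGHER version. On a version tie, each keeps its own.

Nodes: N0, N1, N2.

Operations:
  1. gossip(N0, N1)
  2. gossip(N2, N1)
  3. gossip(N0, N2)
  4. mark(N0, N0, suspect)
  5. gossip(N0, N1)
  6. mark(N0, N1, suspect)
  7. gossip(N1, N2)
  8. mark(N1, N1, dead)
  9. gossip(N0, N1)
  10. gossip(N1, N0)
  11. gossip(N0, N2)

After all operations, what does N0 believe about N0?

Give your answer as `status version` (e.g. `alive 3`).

Answer: suspect 1

Derivation:
Op 1: gossip N0<->N1 -> N0.N0=(alive,v0) N0.N1=(alive,v0) N0.N2=(alive,v0) | N1.N0=(alive,v0) N1.N1=(alive,v0) N1.N2=(alive,v0)
Op 2: gossip N2<->N1 -> N2.N0=(alive,v0) N2.N1=(alive,v0) N2.N2=(alive,v0) | N1.N0=(alive,v0) N1.N1=(alive,v0) N1.N2=(alive,v0)
Op 3: gossip N0<->N2 -> N0.N0=(alive,v0) N0.N1=(alive,v0) N0.N2=(alive,v0) | N2.N0=(alive,v0) N2.N1=(alive,v0) N2.N2=(alive,v0)
Op 4: N0 marks N0=suspect -> (suspect,v1)
Op 5: gossip N0<->N1 -> N0.N0=(suspect,v1) N0.N1=(alive,v0) N0.N2=(alive,v0) | N1.N0=(suspect,v1) N1.N1=(alive,v0) N1.N2=(alive,v0)
Op 6: N0 marks N1=suspect -> (suspect,v1)
Op 7: gossip N1<->N2 -> N1.N0=(suspect,v1) N1.N1=(alive,v0) N1.N2=(alive,v0) | N2.N0=(suspect,v1) N2.N1=(alive,v0) N2.N2=(alive,v0)
Op 8: N1 marks N1=dead -> (dead,v1)
Op 9: gossip N0<->N1 -> N0.N0=(suspect,v1) N0.N1=(suspect,v1) N0.N2=(alive,v0) | N1.N0=(suspect,v1) N1.N1=(dead,v1) N1.N2=(alive,v0)
Op 10: gossip N1<->N0 -> N1.N0=(suspect,v1) N1.N1=(dead,v1) N1.N2=(alive,v0) | N0.N0=(suspect,v1) N0.N1=(suspect,v1) N0.N2=(alive,v0)
Op 11: gossip N0<->N2 -> N0.N0=(suspect,v1) N0.N1=(suspect,v1) N0.N2=(alive,v0) | N2.N0=(suspect,v1) N2.N1=(suspect,v1) N2.N2=(alive,v0)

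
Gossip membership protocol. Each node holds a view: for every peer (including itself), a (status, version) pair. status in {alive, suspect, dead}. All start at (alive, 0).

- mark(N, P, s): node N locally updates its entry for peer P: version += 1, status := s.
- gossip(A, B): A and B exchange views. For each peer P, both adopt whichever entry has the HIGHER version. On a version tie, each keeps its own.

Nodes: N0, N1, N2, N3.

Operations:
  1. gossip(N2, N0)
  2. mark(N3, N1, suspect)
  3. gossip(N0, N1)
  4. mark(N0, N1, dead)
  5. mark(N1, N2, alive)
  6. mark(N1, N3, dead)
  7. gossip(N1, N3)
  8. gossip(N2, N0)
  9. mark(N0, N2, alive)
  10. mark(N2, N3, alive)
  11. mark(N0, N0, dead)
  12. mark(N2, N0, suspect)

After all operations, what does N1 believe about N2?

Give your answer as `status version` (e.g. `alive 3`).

Answer: alive 1

Derivation:
Op 1: gossip N2<->N0 -> N2.N0=(alive,v0) N2.N1=(alive,v0) N2.N2=(alive,v0) N2.N3=(alive,v0) | N0.N0=(alive,v0) N0.N1=(alive,v0) N0.N2=(alive,v0) N0.N3=(alive,v0)
Op 2: N3 marks N1=suspect -> (suspect,v1)
Op 3: gossip N0<->N1 -> N0.N0=(alive,v0) N0.N1=(alive,v0) N0.N2=(alive,v0) N0.N3=(alive,v0) | N1.N0=(alive,v0) N1.N1=(alive,v0) N1.N2=(alive,v0) N1.N3=(alive,v0)
Op 4: N0 marks N1=dead -> (dead,v1)
Op 5: N1 marks N2=alive -> (alive,v1)
Op 6: N1 marks N3=dead -> (dead,v1)
Op 7: gossip N1<->N3 -> N1.N0=(alive,v0) N1.N1=(suspect,v1) N1.N2=(alive,v1) N1.N3=(dead,v1) | N3.N0=(alive,v0) N3.N1=(suspect,v1) N3.N2=(alive,v1) N3.N3=(dead,v1)
Op 8: gossip N2<->N0 -> N2.N0=(alive,v0) N2.N1=(dead,v1) N2.N2=(alive,v0) N2.N3=(alive,v0) | N0.N0=(alive,v0) N0.N1=(dead,v1) N0.N2=(alive,v0) N0.N3=(alive,v0)
Op 9: N0 marks N2=alive -> (alive,v1)
Op 10: N2 marks N3=alive -> (alive,v1)
Op 11: N0 marks N0=dead -> (dead,v1)
Op 12: N2 marks N0=suspect -> (suspect,v1)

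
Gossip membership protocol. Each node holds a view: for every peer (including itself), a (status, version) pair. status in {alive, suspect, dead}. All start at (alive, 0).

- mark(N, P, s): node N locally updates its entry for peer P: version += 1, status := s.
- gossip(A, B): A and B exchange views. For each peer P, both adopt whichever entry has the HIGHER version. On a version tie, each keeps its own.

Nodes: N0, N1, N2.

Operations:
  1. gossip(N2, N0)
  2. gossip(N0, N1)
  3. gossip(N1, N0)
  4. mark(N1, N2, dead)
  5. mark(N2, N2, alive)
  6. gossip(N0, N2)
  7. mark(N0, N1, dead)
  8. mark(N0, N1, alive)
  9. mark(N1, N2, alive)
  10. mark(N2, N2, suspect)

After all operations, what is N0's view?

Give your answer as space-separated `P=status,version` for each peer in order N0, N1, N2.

Op 1: gossip N2<->N0 -> N2.N0=(alive,v0) N2.N1=(alive,v0) N2.N2=(alive,v0) | N0.N0=(alive,v0) N0.N1=(alive,v0) N0.N2=(alive,v0)
Op 2: gossip N0<->N1 -> N0.N0=(alive,v0) N0.N1=(alive,v0) N0.N2=(alive,v0) | N1.N0=(alive,v0) N1.N1=(alive,v0) N1.N2=(alive,v0)
Op 3: gossip N1<->N0 -> N1.N0=(alive,v0) N1.N1=(alive,v0) N1.N2=(alive,v0) | N0.N0=(alive,v0) N0.N1=(alive,v0) N0.N2=(alive,v0)
Op 4: N1 marks N2=dead -> (dead,v1)
Op 5: N2 marks N2=alive -> (alive,v1)
Op 6: gossip N0<->N2 -> N0.N0=(alive,v0) N0.N1=(alive,v0) N0.N2=(alive,v1) | N2.N0=(alive,v0) N2.N1=(alive,v0) N2.N2=(alive,v1)
Op 7: N0 marks N1=dead -> (dead,v1)
Op 8: N0 marks N1=alive -> (alive,v2)
Op 9: N1 marks N2=alive -> (alive,v2)
Op 10: N2 marks N2=suspect -> (suspect,v2)

Answer: N0=alive,0 N1=alive,2 N2=alive,1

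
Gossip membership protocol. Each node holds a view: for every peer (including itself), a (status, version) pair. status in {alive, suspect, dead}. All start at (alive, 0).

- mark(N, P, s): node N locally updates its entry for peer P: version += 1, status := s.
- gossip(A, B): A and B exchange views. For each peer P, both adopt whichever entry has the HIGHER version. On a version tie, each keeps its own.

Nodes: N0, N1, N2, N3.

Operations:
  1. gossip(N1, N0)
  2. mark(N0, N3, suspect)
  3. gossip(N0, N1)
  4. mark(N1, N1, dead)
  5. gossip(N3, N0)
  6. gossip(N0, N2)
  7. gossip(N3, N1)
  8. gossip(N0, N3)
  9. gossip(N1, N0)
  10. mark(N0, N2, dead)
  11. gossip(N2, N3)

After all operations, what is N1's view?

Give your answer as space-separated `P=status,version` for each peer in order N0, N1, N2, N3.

Op 1: gossip N1<->N0 -> N1.N0=(alive,v0) N1.N1=(alive,v0) N1.N2=(alive,v0) N1.N3=(alive,v0) | N0.N0=(alive,v0) N0.N1=(alive,v0) N0.N2=(alive,v0) N0.N3=(alive,v0)
Op 2: N0 marks N3=suspect -> (suspect,v1)
Op 3: gossip N0<->N1 -> N0.N0=(alive,v0) N0.N1=(alive,v0) N0.N2=(alive,v0) N0.N3=(suspect,v1) | N1.N0=(alive,v0) N1.N1=(alive,v0) N1.N2=(alive,v0) N1.N3=(suspect,v1)
Op 4: N1 marks N1=dead -> (dead,v1)
Op 5: gossip N3<->N0 -> N3.N0=(alive,v0) N3.N1=(alive,v0) N3.N2=(alive,v0) N3.N3=(suspect,v1) | N0.N0=(alive,v0) N0.N1=(alive,v0) N0.N2=(alive,v0) N0.N3=(suspect,v1)
Op 6: gossip N0<->N2 -> N0.N0=(alive,v0) N0.N1=(alive,v0) N0.N2=(alive,v0) N0.N3=(suspect,v1) | N2.N0=(alive,v0) N2.N1=(alive,v0) N2.N2=(alive,v0) N2.N3=(suspect,v1)
Op 7: gossip N3<->N1 -> N3.N0=(alive,v0) N3.N1=(dead,v1) N3.N2=(alive,v0) N3.N3=(suspect,v1) | N1.N0=(alive,v0) N1.N1=(dead,v1) N1.N2=(alive,v0) N1.N3=(suspect,v1)
Op 8: gossip N0<->N3 -> N0.N0=(alive,v0) N0.N1=(dead,v1) N0.N2=(alive,v0) N0.N3=(suspect,v1) | N3.N0=(alive,v0) N3.N1=(dead,v1) N3.N2=(alive,v0) N3.N3=(suspect,v1)
Op 9: gossip N1<->N0 -> N1.N0=(alive,v0) N1.N1=(dead,v1) N1.N2=(alive,v0) N1.N3=(suspect,v1) | N0.N0=(alive,v0) N0.N1=(dead,v1) N0.N2=(alive,v0) N0.N3=(suspect,v1)
Op 10: N0 marks N2=dead -> (dead,v1)
Op 11: gossip N2<->N3 -> N2.N0=(alive,v0) N2.N1=(dead,v1) N2.N2=(alive,v0) N2.N3=(suspect,v1) | N3.N0=(alive,v0) N3.N1=(dead,v1) N3.N2=(alive,v0) N3.N3=(suspect,v1)

Answer: N0=alive,0 N1=dead,1 N2=alive,0 N3=suspect,1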